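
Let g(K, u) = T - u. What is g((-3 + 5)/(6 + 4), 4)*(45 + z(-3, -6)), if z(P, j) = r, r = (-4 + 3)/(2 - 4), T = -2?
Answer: -273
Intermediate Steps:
r = ½ (r = -1/(-2) = -1*(-½) = ½ ≈ 0.50000)
z(P, j) = ½
g(K, u) = -2 - u
g((-3 + 5)/(6 + 4), 4)*(45 + z(-3, -6)) = (-2 - 1*4)*(45 + ½) = (-2 - 4)*(91/2) = -6*91/2 = -273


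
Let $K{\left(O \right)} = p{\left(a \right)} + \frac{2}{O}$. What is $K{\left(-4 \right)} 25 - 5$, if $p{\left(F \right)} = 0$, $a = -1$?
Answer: $- \frac{35}{2} \approx -17.5$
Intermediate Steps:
$K{\left(O \right)} = \frac{2}{O}$ ($K{\left(O \right)} = 0 + \frac{2}{O} = \frac{2}{O}$)
$K{\left(-4 \right)} 25 - 5 = \frac{2}{-4} \cdot 25 - 5 = 2 \left(- \frac{1}{4}\right) 25 - 5 = \left(- \frac{1}{2}\right) 25 - 5 = - \frac{25}{2} - 5 = - \frac{35}{2}$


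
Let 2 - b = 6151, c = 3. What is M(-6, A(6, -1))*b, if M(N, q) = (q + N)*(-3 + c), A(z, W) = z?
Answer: 0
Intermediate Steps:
M(N, q) = 0 (M(N, q) = (q + N)*(-3 + 3) = (N + q)*0 = 0)
b = -6149 (b = 2 - 1*6151 = 2 - 6151 = -6149)
M(-6, A(6, -1))*b = 0*(-6149) = 0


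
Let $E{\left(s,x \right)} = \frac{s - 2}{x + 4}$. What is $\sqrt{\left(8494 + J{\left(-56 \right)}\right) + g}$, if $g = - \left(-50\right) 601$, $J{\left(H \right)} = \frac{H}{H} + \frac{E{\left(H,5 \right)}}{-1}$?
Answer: $\frac{\sqrt{346963}}{3} \approx 196.35$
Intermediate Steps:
$E{\left(s,x \right)} = \frac{-2 + s}{4 + x}$
$J{\left(H \right)} = \frac{11}{9} - \frac{H}{9}$ ($J{\left(H \right)} = \frac{H}{H} + \frac{\frac{1}{4 + 5} \left(-2 + H\right)}{-1} = 1 + \frac{-2 + H}{9} \left(-1\right) = 1 + \left(- \frac{2}{9} + \frac{H}{9}\right) \left(-1\right) = 1 - \left(- \frac{2}{9} + \frac{H}{9}\right) = \frac{11}{9} - \frac{H}{9}$)
$g = 30050$ ($g = \left(-1\right) \left(-30050\right) = 30050$)
$\sqrt{\left(8494 + J{\left(-56 \right)}\right) + g} = \sqrt{\left(8494 + \left(\frac{11}{9} - - \frac{56}{9}\right)\right) + 30050} = \sqrt{\left(8494 + \left(\frac{11}{9} + \frac{56}{9}\right)\right) + 30050} = \sqrt{\left(8494 + \frac{67}{9}\right) + 30050} = \sqrt{\frac{76513}{9} + 30050} = \sqrt{\frac{346963}{9}} = \frac{\sqrt{346963}}{3}$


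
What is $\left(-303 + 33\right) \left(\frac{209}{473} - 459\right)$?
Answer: $\frac{5323860}{43} \approx 1.2381 \cdot 10^{5}$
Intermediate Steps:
$\left(-303 + 33\right) \left(\frac{209}{473} - 459\right) = - 270 \left(209 \cdot \frac{1}{473} - 459\right) = - 270 \left(\frac{19}{43} - 459\right) = \left(-270\right) \left(- \frac{19718}{43}\right) = \frac{5323860}{43}$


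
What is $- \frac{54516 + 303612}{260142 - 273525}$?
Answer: $\frac{39792}{1487} \approx 26.76$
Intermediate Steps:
$- \frac{54516 + 303612}{260142 - 273525} = - \frac{358128}{-13383} = - \frac{358128 \left(-1\right)}{13383} = \left(-1\right) \left(- \frac{39792}{1487}\right) = \frac{39792}{1487}$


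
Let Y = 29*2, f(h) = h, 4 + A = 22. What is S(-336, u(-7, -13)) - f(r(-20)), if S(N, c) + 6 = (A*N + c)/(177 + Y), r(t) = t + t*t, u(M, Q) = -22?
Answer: -19356/47 ≈ -411.83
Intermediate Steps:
A = 18 (A = -4 + 22 = 18)
r(t) = t + t**2
Y = 58
S(N, c) = -6 + c/235 + 18*N/235 (S(N, c) = -6 + (18*N + c)/(177 + 58) = -6 + (c + 18*N)/235 = -6 + (c + 18*N)*(1/235) = -6 + (c/235 + 18*N/235) = -6 + c/235 + 18*N/235)
S(-336, u(-7, -13)) - f(r(-20)) = (-6 + (1/235)*(-22) + (18/235)*(-336)) - (-20)*(1 - 20) = (-6 - 22/235 - 6048/235) - (-20)*(-19) = -1496/47 - 1*380 = -1496/47 - 380 = -19356/47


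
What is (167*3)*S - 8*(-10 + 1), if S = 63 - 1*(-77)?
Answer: 70212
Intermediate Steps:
S = 140 (S = 63 + 77 = 140)
(167*3)*S - 8*(-10 + 1) = (167*3)*140 - 8*(-10 + 1) = 501*140 - 8*(-9) = 70140 + 72 = 70212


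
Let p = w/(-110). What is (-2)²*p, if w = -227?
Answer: 454/55 ≈ 8.2545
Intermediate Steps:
p = 227/110 (p = -227/(-110) = -227*(-1/110) = 227/110 ≈ 2.0636)
(-2)²*p = (-2)²*(227/110) = 4*(227/110) = 454/55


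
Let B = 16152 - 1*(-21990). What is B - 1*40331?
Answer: -2189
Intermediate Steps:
B = 38142 (B = 16152 + 21990 = 38142)
B - 1*40331 = 38142 - 1*40331 = 38142 - 40331 = -2189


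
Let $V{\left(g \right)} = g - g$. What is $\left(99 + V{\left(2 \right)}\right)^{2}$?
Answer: $9801$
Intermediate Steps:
$V{\left(g \right)} = 0$
$\left(99 + V{\left(2 \right)}\right)^{2} = \left(99 + 0\right)^{2} = 99^{2} = 9801$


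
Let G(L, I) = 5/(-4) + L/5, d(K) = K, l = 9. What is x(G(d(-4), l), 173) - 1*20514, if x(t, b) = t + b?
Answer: -406861/20 ≈ -20343.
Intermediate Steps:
G(L, I) = -5/4 + L/5 (G(L, I) = 5*(-¼) + L*(⅕) = -5/4 + L/5)
x(t, b) = b + t
x(G(d(-4), l), 173) - 1*20514 = (173 + (-5/4 + (⅕)*(-4))) - 1*20514 = (173 + (-5/4 - ⅘)) - 20514 = (173 - 41/20) - 20514 = 3419/20 - 20514 = -406861/20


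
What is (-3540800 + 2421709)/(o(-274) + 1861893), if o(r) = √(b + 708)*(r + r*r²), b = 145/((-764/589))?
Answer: 397972890559233/48188570472731976548 + 11510465315959*√87001837/48188570472731976548 ≈ 0.0022362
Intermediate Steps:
b = -85405/764 (b = 145/((-764*1/589)) = 145/(-764/589) = 145*(-589/764) = -85405/764 ≈ -111.79)
o(r) = √87001837*(r + r³)/382 (o(r) = √(-85405/764 + 708)*(r + r*r²) = √(455507/764)*(r + r³) = (√87001837/382)*(r + r³) = √87001837*(r + r³)/382)
(-3540800 + 2421709)/(o(-274) + 1861893) = (-3540800 + 2421709)/((1/382)*(-274)*√87001837*(1 + (-274)²) + 1861893) = -1119091/((1/382)*(-274)*√87001837*(1 + 75076) + 1861893) = -1119091/((1/382)*(-274)*√87001837*75077 + 1861893) = -1119091/(-10285549*√87001837/191 + 1861893) = -1119091/(1861893 - 10285549*√87001837/191)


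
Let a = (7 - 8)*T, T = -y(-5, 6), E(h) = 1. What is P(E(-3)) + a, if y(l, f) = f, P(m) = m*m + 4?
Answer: 11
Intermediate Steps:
P(m) = 4 + m² (P(m) = m² + 4 = 4 + m²)
T = -6 (T = -1*6 = -6)
a = 6 (a = (7 - 8)*(-6) = -1*(-6) = 6)
P(E(-3)) + a = (4 + 1²) + 6 = (4 + 1) + 6 = 5 + 6 = 11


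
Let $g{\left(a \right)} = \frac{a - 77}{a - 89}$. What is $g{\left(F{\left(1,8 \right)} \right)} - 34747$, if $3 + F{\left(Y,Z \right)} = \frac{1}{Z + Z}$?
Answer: $- \frac{51111558}{1471} \approx -34746.0$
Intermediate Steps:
$F{\left(Y,Z \right)} = -3 + \frac{1}{2 Z}$ ($F{\left(Y,Z \right)} = -3 + \frac{1}{Z + Z} = -3 + \frac{1}{2 Z}$)
$g{\left(a \right)} = \frac{-77 + a}{-89 + a}$
$g{\left(F{\left(1,8 \right)} \right)} - 34747 = \frac{-77 - \left(3 - \frac{1}{2 \cdot 8}\right)}{-89 - \left(3 - \frac{1}{2 \cdot 8}\right)} - 34747 = \frac{-77 + \left(-3 + \frac{1}{2} \cdot \frac{1}{8}\right)}{-89 + \left(-3 + \frac{1}{2} \cdot \frac{1}{8}\right)} - 34747 = \frac{-77 + \left(-3 + \frac{1}{16}\right)}{-89 + \left(-3 + \frac{1}{16}\right)} - 34747 = \frac{-77 - \frac{47}{16}}{-89 - \frac{47}{16}} - 34747 = \frac{1}{- \frac{1471}{16}} \left(- \frac{1279}{16}\right) - 34747 = \left(- \frac{16}{1471}\right) \left(- \frac{1279}{16}\right) - 34747 = \frac{1279}{1471} - 34747 = - \frac{51111558}{1471}$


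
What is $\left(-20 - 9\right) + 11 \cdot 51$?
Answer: $532$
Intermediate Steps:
$\left(-20 - 9\right) + 11 \cdot 51 = -29 + 561 = 532$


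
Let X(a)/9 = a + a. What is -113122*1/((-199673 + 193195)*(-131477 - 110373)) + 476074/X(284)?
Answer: 93233325579817/1001124047700 ≈ 93.129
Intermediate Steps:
X(a) = 18*a (X(a) = 9*(a + a) = 9*(2*a) = 18*a)
-113122*1/((-199673 + 193195)*(-131477 - 110373)) + 476074/X(284) = -113122*1/((-199673 + 193195)*(-131477 - 110373)) + 476074/((18*284)) = -113122/((-6478*(-241850))) + 476074/5112 = -113122/1566704300 + 476074*(1/5112) = -113122*1/1566704300 + 238037/2556 = -56561/783352150 + 238037/2556 = 93233325579817/1001124047700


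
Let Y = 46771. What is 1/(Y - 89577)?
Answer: -1/42806 ≈ -2.3361e-5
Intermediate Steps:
1/(Y - 89577) = 1/(46771 - 89577) = 1/(-42806) = -1/42806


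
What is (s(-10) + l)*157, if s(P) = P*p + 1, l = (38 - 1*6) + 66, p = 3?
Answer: 10833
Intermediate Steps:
l = 98 (l = (38 - 6) + 66 = 32 + 66 = 98)
s(P) = 1 + 3*P (s(P) = P*3 + 1 = 3*P + 1 = 1 + 3*P)
(s(-10) + l)*157 = ((1 + 3*(-10)) + 98)*157 = ((1 - 30) + 98)*157 = (-29 + 98)*157 = 69*157 = 10833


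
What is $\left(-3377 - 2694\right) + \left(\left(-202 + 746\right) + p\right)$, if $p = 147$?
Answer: $-5380$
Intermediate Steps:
$\left(-3377 - 2694\right) + \left(\left(-202 + 746\right) + p\right) = \left(-3377 - 2694\right) + \left(\left(-202 + 746\right) + 147\right) = -6071 + \left(544 + 147\right) = -6071 + 691 = -5380$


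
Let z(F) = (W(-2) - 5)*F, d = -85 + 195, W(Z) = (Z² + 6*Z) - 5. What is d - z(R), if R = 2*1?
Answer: 146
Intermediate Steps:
W(Z) = -5 + Z² + 6*Z
R = 2
d = 110
z(F) = -18*F (z(F) = ((-5 + (-2)² + 6*(-2)) - 5)*F = ((-5 + 4 - 12) - 5)*F = (-13 - 5)*F = -18*F)
d - z(R) = 110 - (-18)*2 = 110 - 1*(-36) = 110 + 36 = 146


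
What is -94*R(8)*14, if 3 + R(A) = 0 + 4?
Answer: -1316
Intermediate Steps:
R(A) = 1 (R(A) = -3 + (0 + 4) = -3 + 4 = 1)
-94*R(8)*14 = -94*1*14 = -94*14 = -1316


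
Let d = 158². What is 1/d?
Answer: 1/24964 ≈ 4.0058e-5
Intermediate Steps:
d = 24964
1/d = 1/24964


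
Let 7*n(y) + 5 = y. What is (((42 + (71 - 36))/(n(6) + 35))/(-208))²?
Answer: 290521/2618164224 ≈ 0.00011096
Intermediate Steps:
n(y) = -5/7 + y/7
(((42 + (71 - 36))/(n(6) + 35))/(-208))² = (((42 + (71 - 36))/((-5/7 + (⅐)*6) + 35))/(-208))² = (((42 + 35)/((-5/7 + 6/7) + 35))*(-1/208))² = ((77/(⅐ + 35))*(-1/208))² = ((77/(246/7))*(-1/208))² = ((77*(7/246))*(-1/208))² = ((539/246)*(-1/208))² = (-539/51168)² = 290521/2618164224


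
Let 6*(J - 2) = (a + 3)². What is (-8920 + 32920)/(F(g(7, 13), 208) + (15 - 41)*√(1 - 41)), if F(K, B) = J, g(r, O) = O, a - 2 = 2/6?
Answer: 2268000/379717 + 17496000*I*√10/379717 ≈ 5.9729 + 145.71*I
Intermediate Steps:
a = 7/3 (a = 2 + 2/6 = 2 + 2*(⅙) = 2 + ⅓ = 7/3 ≈ 2.3333)
J = 182/27 (J = 2 + (7/3 + 3)²/6 = 2 + (16/3)²/6 = 2 + (⅙)*(256/9) = 2 + 128/27 = 182/27 ≈ 6.7407)
F(K, B) = 182/27
(-8920 + 32920)/(F(g(7, 13), 208) + (15 - 41)*√(1 - 41)) = (-8920 + 32920)/(182/27 + (15 - 41)*√(1 - 41)) = 24000/(182/27 - 52*I*√10)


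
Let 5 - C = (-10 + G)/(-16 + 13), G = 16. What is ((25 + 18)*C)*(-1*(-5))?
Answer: 1505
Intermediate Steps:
C = 7 (C = 5 - (-10 + 16)/(-16 + 13) = 5 - 6/(-3) = 5 - 6*(-1)/3 = 5 - 1*(-2) = 5 + 2 = 7)
((25 + 18)*C)*(-1*(-5)) = ((25 + 18)*7)*(-1*(-5)) = (43*7)*5 = 301*5 = 1505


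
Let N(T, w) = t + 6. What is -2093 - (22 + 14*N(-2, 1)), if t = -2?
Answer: -2171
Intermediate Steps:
N(T, w) = 4 (N(T, w) = -2 + 6 = 4)
-2093 - (22 + 14*N(-2, 1)) = -2093 - (22 + 14*4) = -2093 - (22 + 56) = -2093 - 1*78 = -2093 - 78 = -2171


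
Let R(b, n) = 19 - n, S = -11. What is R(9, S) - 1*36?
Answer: -6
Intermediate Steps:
R(9, S) - 1*36 = (19 - 1*(-11)) - 1*36 = (19 + 11) - 36 = 30 - 36 = -6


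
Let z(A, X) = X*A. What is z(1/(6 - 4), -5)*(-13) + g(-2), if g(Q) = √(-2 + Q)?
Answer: 65/2 + 2*I ≈ 32.5 + 2.0*I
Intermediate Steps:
z(A, X) = A*X
z(1/(6 - 4), -5)*(-13) + g(-2) = (-5/(6 - 4))*(-13) + √(-2 - 2) = (-5/2)*(-13) + √(-4) = ((½)*(-5))*(-13) + 2*I = -5/2*(-13) + 2*I = 65/2 + 2*I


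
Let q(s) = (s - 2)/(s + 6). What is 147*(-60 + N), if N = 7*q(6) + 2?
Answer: -8183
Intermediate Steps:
q(s) = (-2 + s)/(6 + s)
N = 13/3 (N = 7*((-2 + 6)/(6 + 6)) + 2 = 7*(4/12) + 2 = 7*((1/12)*4) + 2 = 7*(1/3) + 2 = 7/3 + 2 = 13/3 ≈ 4.3333)
147*(-60 + N) = 147*(-60 + 13/3) = 147*(-167/3) = -8183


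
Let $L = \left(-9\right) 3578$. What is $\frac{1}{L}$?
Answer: $- \frac{1}{32202} \approx -3.1054 \cdot 10^{-5}$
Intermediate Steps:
$L = -32202$
$\frac{1}{L} = \frac{1}{-32202} = - \frac{1}{32202}$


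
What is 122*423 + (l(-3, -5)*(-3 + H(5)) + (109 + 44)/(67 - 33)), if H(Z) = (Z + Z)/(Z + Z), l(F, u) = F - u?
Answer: 103213/2 ≈ 51607.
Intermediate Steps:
H(Z) = 1 (H(Z) = (2*Z)/((2*Z)) = (2*Z)*(1/(2*Z)) = 1)
122*423 + (l(-3, -5)*(-3 + H(5)) + (109 + 44)/(67 - 33)) = 122*423 + ((-3 - 1*(-5))*(-3 + 1) + (109 + 44)/(67 - 33)) = 51606 + ((-3 + 5)*(-2) + 153/34) = 51606 + (2*(-2) + 153*(1/34)) = 51606 + (-4 + 9/2) = 51606 + ½ = 103213/2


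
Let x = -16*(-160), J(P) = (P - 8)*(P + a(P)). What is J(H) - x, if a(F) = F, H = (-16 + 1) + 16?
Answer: -2574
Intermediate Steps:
H = 1 (H = -15 + 16 = 1)
J(P) = 2*P*(-8 + P) (J(P) = (P - 8)*(P + P) = (-8 + P)*(2*P) = 2*P*(-8 + P))
x = 2560
J(H) - x = 2*1*(-8 + 1) - 1*2560 = 2*1*(-7) - 2560 = -14 - 2560 = -2574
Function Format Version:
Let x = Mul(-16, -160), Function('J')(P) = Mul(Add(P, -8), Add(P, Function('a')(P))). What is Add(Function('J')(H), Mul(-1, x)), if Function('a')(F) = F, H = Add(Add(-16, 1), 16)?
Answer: -2574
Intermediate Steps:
H = 1 (H = Add(-15, 16) = 1)
Function('J')(P) = Mul(2, P, Add(-8, P)) (Function('J')(P) = Mul(Add(P, -8), Add(P, P)) = Mul(Add(-8, P), Mul(2, P)) = Mul(2, P, Add(-8, P)))
x = 2560
Add(Function('J')(H), Mul(-1, x)) = Add(Mul(2, 1, Add(-8, 1)), Mul(-1, 2560)) = Add(Mul(2, 1, -7), -2560) = Add(-14, -2560) = -2574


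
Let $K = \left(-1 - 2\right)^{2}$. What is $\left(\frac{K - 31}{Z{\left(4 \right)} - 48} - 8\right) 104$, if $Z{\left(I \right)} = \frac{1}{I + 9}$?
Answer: $- \frac{488592}{623} \approx -784.26$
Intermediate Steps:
$K = 9$ ($K = \left(-3\right)^{2} = 9$)
$Z{\left(I \right)} = \frac{1}{9 + I}$
$\left(\frac{K - 31}{Z{\left(4 \right)} - 48} - 8\right) 104 = \left(\frac{9 - 31}{\frac{1}{9 + 4} - 48} - 8\right) 104 = \left(- \frac{22}{\frac{1}{13} - 48} - 8\right) 104 = \left(- \frac{22}{- \frac{623}{13}} - 8\right) 104 = \left(\left(-22\right) \left(- \frac{13}{623}\right) - 8\right) 104 = \left(\frac{286}{623} - 8\right) 104 = \left(- \frac{4698}{623}\right) 104 = - \frac{488592}{623}$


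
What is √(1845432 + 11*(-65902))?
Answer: √1120510 ≈ 1058.5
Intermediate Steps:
√(1845432 + 11*(-65902)) = √(1845432 - 724922) = √1120510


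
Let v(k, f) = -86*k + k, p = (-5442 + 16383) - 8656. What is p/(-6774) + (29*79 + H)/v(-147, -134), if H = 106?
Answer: -241447/1659630 ≈ -0.14548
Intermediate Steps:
p = 2285 (p = 10941 - 8656 = 2285)
v(k, f) = -85*k
p/(-6774) + (29*79 + H)/v(-147, -134) = 2285/(-6774) + (29*79 + 106)/((-85*(-147))) = 2285*(-1/6774) + (2291 + 106)/12495 = -2285/6774 + 2397*(1/12495) = -2285/6774 + 47/245 = -241447/1659630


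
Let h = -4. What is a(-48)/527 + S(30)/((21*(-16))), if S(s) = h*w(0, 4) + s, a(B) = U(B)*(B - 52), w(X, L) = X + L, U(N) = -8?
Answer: 18673/12648 ≈ 1.4764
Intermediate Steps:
w(X, L) = L + X
a(B) = 416 - 8*B (a(B) = -8*(B - 52) = -8*(-52 + B) = 416 - 8*B)
S(s) = -16 + s (S(s) = -4*(4 + 0) + s = -4*4 + s = -16 + s)
a(-48)/527 + S(30)/((21*(-16))) = (416 - 8*(-48))/527 + (-16 + 30)/((21*(-16))) = (416 + 384)*(1/527) + 14/(-336) = 800*(1/527) + 14*(-1/336) = 800/527 - 1/24 = 18673/12648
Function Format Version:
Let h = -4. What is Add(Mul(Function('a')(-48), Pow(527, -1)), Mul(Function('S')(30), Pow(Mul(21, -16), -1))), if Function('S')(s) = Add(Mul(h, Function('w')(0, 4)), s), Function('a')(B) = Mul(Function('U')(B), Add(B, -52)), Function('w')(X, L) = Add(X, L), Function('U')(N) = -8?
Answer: Rational(18673, 12648) ≈ 1.4764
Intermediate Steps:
Function('w')(X, L) = Add(L, X)
Function('a')(B) = Add(416, Mul(-8, B)) (Function('a')(B) = Mul(-8, Add(B, -52)) = Mul(-8, Add(-52, B)) = Add(416, Mul(-8, B)))
Function('S')(s) = Add(-16, s) (Function('S')(s) = Add(Mul(-4, Add(4, 0)), s) = Add(Mul(-4, 4), s) = Add(-16, s))
Add(Mul(Function('a')(-48), Pow(527, -1)), Mul(Function('S')(30), Pow(Mul(21, -16), -1))) = Add(Mul(Add(416, Mul(-8, -48)), Pow(527, -1)), Mul(Add(-16, 30), Pow(Mul(21, -16), -1))) = Add(Mul(Add(416, 384), Rational(1, 527)), Mul(14, Pow(-336, -1))) = Add(Mul(800, Rational(1, 527)), Mul(14, Rational(-1, 336))) = Add(Rational(800, 527), Rational(-1, 24)) = Rational(18673, 12648)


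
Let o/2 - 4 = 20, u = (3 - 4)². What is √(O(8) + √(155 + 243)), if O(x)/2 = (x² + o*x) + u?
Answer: √(898 + √398) ≈ 30.298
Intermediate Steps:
u = 1 (u = (-1)² = 1)
o = 48 (o = 8 + 2*20 = 8 + 40 = 48)
O(x) = 2 + 2*x² + 96*x (O(x) = 2*((x² + 48*x) + 1) = 2*(1 + x² + 48*x) = 2 + 2*x² + 96*x)
√(O(8) + √(155 + 243)) = √((2 + 2*8² + 96*8) + √(155 + 243)) = √((2 + 2*64 + 768) + √398) = √((2 + 128 + 768) + √398) = √(898 + √398)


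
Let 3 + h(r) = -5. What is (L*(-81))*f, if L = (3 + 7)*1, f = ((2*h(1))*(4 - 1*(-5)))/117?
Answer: 12960/13 ≈ 996.92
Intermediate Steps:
h(r) = -8 (h(r) = -3 - 5 = -8)
f = -16/13 (f = ((2*(-8))*(4 - 1*(-5)))/117 = -16*(4 + 5)*(1/117) = -16*9*(1/117) = -144*1/117 = -16/13 ≈ -1.2308)
L = 10 (L = 10*1 = 10)
(L*(-81))*f = (10*(-81))*(-16/13) = -810*(-16/13) = 12960/13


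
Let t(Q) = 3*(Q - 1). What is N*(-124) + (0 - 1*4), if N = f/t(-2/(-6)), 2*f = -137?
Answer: -4251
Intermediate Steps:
f = -137/2 (f = (½)*(-137) = -137/2 ≈ -68.500)
t(Q) = -3 + 3*Q (t(Q) = 3*(-1 + Q) = -3 + 3*Q)
N = 137/4 (N = -137/(2*(-3 + 3*(-2/(-6)))) = -137/(2*(-3 + 3*(-2*(-⅙)))) = -137/(2*(-3 + 3*(⅓))) = -137/(2*(-3 + 1)) = -137/2/(-2) = -137/2*(-½) = 137/4 ≈ 34.250)
N*(-124) + (0 - 1*4) = (137/4)*(-124) + (0 - 1*4) = -4247 + (0 - 4) = -4247 - 4 = -4251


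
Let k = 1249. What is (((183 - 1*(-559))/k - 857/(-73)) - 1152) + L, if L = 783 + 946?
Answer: 53733688/91177 ≈ 589.33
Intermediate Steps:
L = 1729
(((183 - 1*(-559))/k - 857/(-73)) - 1152) + L = (((183 - 1*(-559))/1249 - 857/(-73)) - 1152) + 1729 = (((183 + 559)*(1/1249) - 857*(-1/73)) - 1152) + 1729 = ((742*(1/1249) + 857/73) - 1152) + 1729 = ((742/1249 + 857/73) - 1152) + 1729 = (1124559/91177 - 1152) + 1729 = -103911345/91177 + 1729 = 53733688/91177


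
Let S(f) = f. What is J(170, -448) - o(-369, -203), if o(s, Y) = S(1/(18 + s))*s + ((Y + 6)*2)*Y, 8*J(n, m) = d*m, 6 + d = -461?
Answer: -2099411/39 ≈ -53831.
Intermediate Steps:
d = -467 (d = -6 - 461 = -467)
J(n, m) = -467*m/8 (J(n, m) = (-467*m)/8 = -467*m/8)
o(s, Y) = Y*(12 + 2*Y) + s/(18 + s) (o(s, Y) = s/(18 + s) + ((Y + 6)*2)*Y = s/(18 + s) + ((6 + Y)*2)*Y = s/(18 + s) + (12 + 2*Y)*Y = s/(18 + s) + Y*(12 + 2*Y) = Y*(12 + 2*Y) + s/(18 + s))
J(170, -448) - o(-369, -203) = -467/8*(-448) - (-369 + 2*(-203)*(6 - 203)*(18 - 369))/(18 - 369) = 26152 - (-369 + 2*(-203)*(-197)*(-351))/(-351) = 26152 - (-1)*(-369 - 28073682)/351 = 26152 - (-1)*(-28074051)/351 = 26152 - 1*3119339/39 = 26152 - 3119339/39 = -2099411/39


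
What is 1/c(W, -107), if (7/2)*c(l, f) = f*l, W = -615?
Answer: 7/131610 ≈ 5.3187e-5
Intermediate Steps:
c(l, f) = 2*f*l/7 (c(l, f) = 2*(f*l)/7 = 2*f*l/7)
1/c(W, -107) = 1/((2/7)*(-107)*(-615)) = 1/(131610/7) = 7/131610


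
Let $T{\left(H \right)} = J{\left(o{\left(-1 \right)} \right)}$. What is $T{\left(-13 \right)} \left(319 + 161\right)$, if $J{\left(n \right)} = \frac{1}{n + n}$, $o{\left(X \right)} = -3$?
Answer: $-80$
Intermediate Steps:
$J{\left(n \right)} = \frac{1}{2 n}$
$T{\left(H \right)} = - \frac{1}{6}$ ($T{\left(H \right)} = \frac{1}{2 \left(-3\right)} = \frac{1}{2} \left(- \frac{1}{3}\right) = - \frac{1}{6}$)
$T{\left(-13 \right)} \left(319 + 161\right) = - \frac{319 + 161}{6} = \left(- \frac{1}{6}\right) 480 = -80$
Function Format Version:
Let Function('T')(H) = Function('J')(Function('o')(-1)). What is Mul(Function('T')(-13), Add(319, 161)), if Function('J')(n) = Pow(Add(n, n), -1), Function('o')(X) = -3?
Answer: -80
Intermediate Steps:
Function('J')(n) = Mul(Rational(1, 2), Pow(n, -1)) (Function('J')(n) = Pow(Mul(2, n), -1) = Mul(Rational(1, 2), Pow(n, -1)))
Function('T')(H) = Rational(-1, 6) (Function('T')(H) = Mul(Rational(1, 2), Pow(-3, -1)) = Mul(Rational(1, 2), Rational(-1, 3)) = Rational(-1, 6))
Mul(Function('T')(-13), Add(319, 161)) = Mul(Rational(-1, 6), Add(319, 161)) = Mul(Rational(-1, 6), 480) = -80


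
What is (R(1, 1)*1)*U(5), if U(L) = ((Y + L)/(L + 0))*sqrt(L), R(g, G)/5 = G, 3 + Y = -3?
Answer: -sqrt(5) ≈ -2.2361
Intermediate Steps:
Y = -6 (Y = -3 - 3 = -6)
R(g, G) = 5*G
U(L) = (-6 + L)/sqrt(L) (U(L) = ((-6 + L)/(L + 0))*sqrt(L) = ((-6 + L)/L)*sqrt(L) = (-6 + L)/sqrt(L))
(R(1, 1)*1)*U(5) = ((5*1)*1)*((-6 + 5)/sqrt(5)) = (5*1)*((sqrt(5)/5)*(-1)) = 5*(-sqrt(5)/5) = -sqrt(5)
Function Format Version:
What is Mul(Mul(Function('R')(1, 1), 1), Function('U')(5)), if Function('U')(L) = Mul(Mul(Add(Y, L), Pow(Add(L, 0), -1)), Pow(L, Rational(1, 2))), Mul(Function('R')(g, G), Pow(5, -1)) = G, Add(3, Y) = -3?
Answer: Mul(-1, Pow(5, Rational(1, 2))) ≈ -2.2361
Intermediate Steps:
Y = -6 (Y = Add(-3, -3) = -6)
Function('R')(g, G) = Mul(5, G)
Function('U')(L) = Mul(Pow(L, Rational(-1, 2)), Add(-6, L)) (Function('U')(L) = Mul(Mul(Add(-6, L), Pow(Add(L, 0), -1)), Pow(L, Rational(1, 2))) = Mul(Mul(Add(-6, L), Pow(L, -1)), Pow(L, Rational(1, 2))) = Mul(Mul(Pow(L, -1), Add(-6, L)), Pow(L, Rational(1, 2))) = Mul(Pow(L, Rational(-1, 2)), Add(-6, L)))
Mul(Mul(Function('R')(1, 1), 1), Function('U')(5)) = Mul(Mul(Mul(5, 1), 1), Mul(Pow(5, Rational(-1, 2)), Add(-6, 5))) = Mul(Mul(5, 1), Mul(Mul(Rational(1, 5), Pow(5, Rational(1, 2))), -1)) = Mul(5, Mul(Rational(-1, 5), Pow(5, Rational(1, 2)))) = Mul(-1, Pow(5, Rational(1, 2)))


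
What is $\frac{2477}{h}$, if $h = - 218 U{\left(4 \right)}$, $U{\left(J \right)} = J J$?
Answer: $- \frac{2477}{3488} \approx -0.71015$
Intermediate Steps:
$U{\left(J \right)} = J^{2}$
$h = -3488$ ($h = - 218 \cdot 4^{2} = \left(-218\right) 16 = -3488$)
$\frac{2477}{h} = \frac{2477}{-3488} = 2477 \left(- \frac{1}{3488}\right) = - \frac{2477}{3488}$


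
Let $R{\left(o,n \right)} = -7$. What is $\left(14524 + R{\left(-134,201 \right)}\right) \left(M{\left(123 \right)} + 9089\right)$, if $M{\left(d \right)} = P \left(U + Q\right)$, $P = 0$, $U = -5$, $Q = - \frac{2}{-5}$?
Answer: $131945013$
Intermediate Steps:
$Q = \frac{2}{5}$ ($Q = \left(-2\right) \left(- \frac{1}{5}\right) = \frac{2}{5} \approx 0.4$)
$M{\left(d \right)} = 0$ ($M{\left(d \right)} = 0 \left(-5 + \frac{2}{5}\right) = 0 \left(- \frac{23}{5}\right) = 0$)
$\left(14524 + R{\left(-134,201 \right)}\right) \left(M{\left(123 \right)} + 9089\right) = \left(14524 - 7\right) \left(0 + 9089\right) = 14517 \cdot 9089 = 131945013$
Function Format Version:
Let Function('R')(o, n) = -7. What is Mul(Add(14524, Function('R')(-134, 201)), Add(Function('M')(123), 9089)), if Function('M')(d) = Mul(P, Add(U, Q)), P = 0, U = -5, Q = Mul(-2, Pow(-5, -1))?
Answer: 131945013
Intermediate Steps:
Q = Rational(2, 5) (Q = Mul(-2, Rational(-1, 5)) = Rational(2, 5) ≈ 0.40000)
Function('M')(d) = 0 (Function('M')(d) = Mul(0, Add(-5, Rational(2, 5))) = Mul(0, Rational(-23, 5)) = 0)
Mul(Add(14524, Function('R')(-134, 201)), Add(Function('M')(123), 9089)) = Mul(Add(14524, -7), Add(0, 9089)) = Mul(14517, 9089) = 131945013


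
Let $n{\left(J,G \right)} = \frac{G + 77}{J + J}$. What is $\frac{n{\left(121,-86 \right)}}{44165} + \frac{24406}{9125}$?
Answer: $\frac{714656267}{267198250} \approx 2.6746$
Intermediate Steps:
$n{\left(J,G \right)} = \frac{77 + G}{2 J}$
$\frac{n{\left(121,-86 \right)}}{44165} + \frac{24406}{9125} = \frac{\frac{1}{2} \cdot \frac{1}{121} \left(77 - 86\right)}{44165} + \frac{24406}{9125} = \frac{1}{2} \cdot \frac{1}{121} \left(-9\right) \frac{1}{44165} + 24406 \cdot \frac{1}{9125} = \left(- \frac{9}{242}\right) \frac{1}{44165} + \frac{24406}{9125} = - \frac{9}{10687930} + \frac{24406}{9125} = \frac{714656267}{267198250}$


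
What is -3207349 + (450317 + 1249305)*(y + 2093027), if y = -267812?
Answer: 3102172361381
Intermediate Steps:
-3207349 + (450317 + 1249305)*(y + 2093027) = -3207349 + (450317 + 1249305)*(-267812 + 2093027) = -3207349 + 1699622*1825215 = -3207349 + 3102175568730 = 3102172361381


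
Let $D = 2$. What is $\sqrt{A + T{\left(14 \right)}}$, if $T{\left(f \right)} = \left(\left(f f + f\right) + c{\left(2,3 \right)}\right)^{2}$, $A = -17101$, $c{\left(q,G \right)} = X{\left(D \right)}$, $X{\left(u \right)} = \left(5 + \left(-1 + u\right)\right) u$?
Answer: $\sqrt{32183} \approx 179.4$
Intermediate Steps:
$X{\left(u \right)} = u \left(4 + u\right)$ ($X{\left(u \right)} = \left(4 + u\right) u = u \left(4 + u\right)$)
$c{\left(q,G \right)} = 12$ ($c{\left(q,G \right)} = 2 \left(4 + 2\right) = 2 \cdot 6 = 12$)
$T{\left(f \right)} = \left(12 + f + f^{2}\right)^{2}$ ($T{\left(f \right)} = \left(\left(f f + f\right) + 12\right)^{2} = \left(\left(f^{2} + f\right) + 12\right)^{2} = \left(\left(f + f^{2}\right) + 12\right)^{2} = \left(12 + f + f^{2}\right)^{2}$)
$\sqrt{A + T{\left(14 \right)}} = \sqrt{-17101 + \left(12 + 14 + 14^{2}\right)^{2}} = \sqrt{-17101 + \left(12 + 14 + 196\right)^{2}} = \sqrt{-17101 + 222^{2}} = \sqrt{-17101 + 49284} = \sqrt{32183}$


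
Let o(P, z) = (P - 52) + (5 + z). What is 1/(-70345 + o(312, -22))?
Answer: -1/70102 ≈ -1.4265e-5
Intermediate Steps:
o(P, z) = -47 + P + z (o(P, z) = (-52 + P) + (5 + z) = -47 + P + z)
1/(-70345 + o(312, -22)) = 1/(-70345 + (-47 + 312 - 22)) = 1/(-70345 + 243) = 1/(-70102) = -1/70102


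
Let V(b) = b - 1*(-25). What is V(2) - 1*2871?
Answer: -2844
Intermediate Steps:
V(b) = 25 + b (V(b) = b + 25 = 25 + b)
V(2) - 1*2871 = (25 + 2) - 1*2871 = 27 - 2871 = -2844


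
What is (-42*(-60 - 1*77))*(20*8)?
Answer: 920640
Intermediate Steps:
(-42*(-60 - 1*77))*(20*8) = -42*(-60 - 77)*160 = -42*(-137)*160 = 5754*160 = 920640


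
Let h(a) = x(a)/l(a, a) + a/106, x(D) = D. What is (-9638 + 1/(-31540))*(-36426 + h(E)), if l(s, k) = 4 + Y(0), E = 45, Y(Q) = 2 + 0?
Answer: 293367147384159/835810 ≈ 3.5100e+8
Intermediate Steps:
Y(Q) = 2
l(s, k) = 6 (l(s, k) = 4 + 2 = 6)
h(a) = 28*a/159 (h(a) = a/6 + a/106 = 28*a/159)
(-9638 + 1/(-31540))*(-36426 + h(E)) = (-9638 + 1/(-31540))*(-36426 + (28/159)*45) = (-9638 - 1/31540)*(-36426 + 420/53) = -303982521/31540*(-1930158/53) = 293367147384159/835810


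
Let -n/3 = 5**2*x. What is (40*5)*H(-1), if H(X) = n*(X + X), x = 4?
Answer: 120000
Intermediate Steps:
n = -300 (n = -3*5**2*4 = -75*4 = -3*100 = -300)
H(X) = -600*X (H(X) = -300*(X + X) = -600*X)
(40*5)*H(-1) = (40*5)*(-600*(-1)) = 200*600 = 120000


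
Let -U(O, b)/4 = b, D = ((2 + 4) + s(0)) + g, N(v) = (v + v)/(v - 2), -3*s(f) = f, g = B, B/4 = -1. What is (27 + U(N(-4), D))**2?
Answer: 361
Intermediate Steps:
B = -4 (B = 4*(-1) = -4)
g = -4
s(f) = -f/3
N(v) = 2*v/(-2 + v) (N(v) = (2*v)/(-2 + v) = 2*v/(-2 + v))
D = 2 (D = ((2 + 4) - 1/3*0) - 4 = (6 + 0) - 4 = 6 - 4 = 2)
U(O, b) = -4*b
(27 + U(N(-4), D))**2 = (27 - 4*2)**2 = (27 - 8)**2 = 19**2 = 361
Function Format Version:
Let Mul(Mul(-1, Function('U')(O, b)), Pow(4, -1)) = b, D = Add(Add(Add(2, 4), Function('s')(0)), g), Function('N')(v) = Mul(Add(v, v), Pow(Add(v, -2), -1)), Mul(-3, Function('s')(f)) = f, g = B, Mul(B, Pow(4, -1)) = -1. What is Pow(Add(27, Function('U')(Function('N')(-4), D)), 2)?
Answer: 361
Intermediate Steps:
B = -4 (B = Mul(4, -1) = -4)
g = -4
Function('s')(f) = Mul(Rational(-1, 3), f)
Function('N')(v) = Mul(2, v, Pow(Add(-2, v), -1)) (Function('N')(v) = Mul(Mul(2, v), Pow(Add(-2, v), -1)) = Mul(2, v, Pow(Add(-2, v), -1)))
D = 2 (D = Add(Add(Add(2, 4), Mul(Rational(-1, 3), 0)), -4) = Add(Add(6, 0), -4) = Add(6, -4) = 2)
Function('U')(O, b) = Mul(-4, b)
Pow(Add(27, Function('U')(Function('N')(-4), D)), 2) = Pow(Add(27, Mul(-4, 2)), 2) = Pow(Add(27, -8), 2) = Pow(19, 2) = 361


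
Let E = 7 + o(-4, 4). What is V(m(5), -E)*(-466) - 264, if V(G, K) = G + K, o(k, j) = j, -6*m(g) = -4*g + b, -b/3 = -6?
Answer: 14120/3 ≈ 4706.7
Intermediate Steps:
b = 18 (b = -3*(-6) = 18)
m(g) = -3 + 2*g/3 (m(g) = -(-4*g + 18)/6 = -(18 - 4*g)/6 = -3 + 2*g/3)
E = 11 (E = 7 + 4 = 11)
V(m(5), -E)*(-466) - 264 = ((-3 + (2/3)*5) - 1*11)*(-466) - 264 = ((-3 + 10/3) - 11)*(-466) - 264 = (1/3 - 11)*(-466) - 264 = -32/3*(-466) - 264 = 14912/3 - 264 = 14120/3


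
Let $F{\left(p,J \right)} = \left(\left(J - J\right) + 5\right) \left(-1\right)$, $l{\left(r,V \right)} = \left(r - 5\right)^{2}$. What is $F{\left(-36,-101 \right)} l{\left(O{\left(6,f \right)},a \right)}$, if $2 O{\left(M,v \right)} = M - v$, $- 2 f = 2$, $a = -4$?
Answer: $- \frac{45}{4} \approx -11.25$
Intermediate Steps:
$f = -1$ ($f = \left(- \frac{1}{2}\right) 2 = -1$)
$O{\left(M,v \right)} = \frac{M}{2} - \frac{v}{2}$ ($O{\left(M,v \right)} = \frac{M - v}{2} = \frac{M}{2} - \frac{v}{2}$)
$l{\left(r,V \right)} = \left(-5 + r\right)^{2}$ ($l{\left(r,V \right)} = \left(r - 5\right)^{2} = \left(-5 + r\right)^{2}$)
$F{\left(p,J \right)} = -5$ ($F{\left(p,J \right)} = \left(0 + 5\right) \left(-1\right) = 5 \left(-1\right) = -5$)
$F{\left(-36,-101 \right)} l{\left(O{\left(6,f \right)},a \right)} = - 5 \left(-5 + \left(\frac{1}{2} \cdot 6 - - \frac{1}{2}\right)\right)^{2} = - 5 \left(-5 + \left(3 + \frac{1}{2}\right)\right)^{2} = - 5 \left(-5 + \frac{7}{2}\right)^{2} = - 5 \left(- \frac{3}{2}\right)^{2} = \left(-5\right) \frac{9}{4} = - \frac{45}{4}$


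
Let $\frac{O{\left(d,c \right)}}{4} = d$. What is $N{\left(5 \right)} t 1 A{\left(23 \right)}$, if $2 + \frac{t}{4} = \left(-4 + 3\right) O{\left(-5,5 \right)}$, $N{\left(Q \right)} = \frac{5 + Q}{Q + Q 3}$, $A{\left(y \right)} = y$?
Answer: $828$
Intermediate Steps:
$N{\left(Q \right)} = \frac{5 + Q}{4 Q}$ ($N{\left(Q \right)} = \frac{5 + Q}{Q + 3 Q} = \frac{5 + Q}{4 Q}$)
$O{\left(d,c \right)} = 4 d$
$t = 72$ ($t = -8 + 4 \left(-4 + 3\right) 4 \left(-5\right) = -8 + 4 \left(\left(-1\right) \left(-20\right)\right) = -8 + 4 \cdot 20 = -8 + 80 = 72$)
$N{\left(5 \right)} t 1 A{\left(23 \right)} = \frac{5 + 5}{4 \cdot 5} \cdot 72 \cdot 1 \cdot 23 = \frac{1}{4} \cdot \frac{1}{5} \cdot 10 \cdot 72 \cdot 1 \cdot 23 = \frac{1}{2} \cdot 72 \cdot 1 \cdot 23 = 36 \cdot 1 \cdot 23 = 36 \cdot 23 = 828$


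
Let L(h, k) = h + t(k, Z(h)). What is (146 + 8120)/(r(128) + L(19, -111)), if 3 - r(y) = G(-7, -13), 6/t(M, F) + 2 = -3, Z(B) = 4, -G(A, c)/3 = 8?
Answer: 20665/112 ≈ 184.51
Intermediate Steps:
G(A, c) = -24 (G(A, c) = -3*8 = -24)
t(M, F) = -6/5 (t(M, F) = 6/(-2 - 3) = 6/(-5) = 6*(-⅕) = -6/5)
r(y) = 27 (r(y) = 3 - 1*(-24) = 3 + 24 = 27)
L(h, k) = -6/5 + h (L(h, k) = h - 6/5 = -6/5 + h)
(146 + 8120)/(r(128) + L(19, -111)) = (146 + 8120)/(27 + (-6/5 + 19)) = 8266/(27 + 89/5) = 8266/(224/5) = 8266*(5/224) = 20665/112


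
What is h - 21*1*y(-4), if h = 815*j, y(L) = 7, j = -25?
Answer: -20522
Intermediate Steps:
h = -20375 (h = 815*(-25) = -20375)
h - 21*1*y(-4) = -20375 - 21*1*7 = -20375 - 21*7 = -20375 - 1*147 = -20375 - 147 = -20522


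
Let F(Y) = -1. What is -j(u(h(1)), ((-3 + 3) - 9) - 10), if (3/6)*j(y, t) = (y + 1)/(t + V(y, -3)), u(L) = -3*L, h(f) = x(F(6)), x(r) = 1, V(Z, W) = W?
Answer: -2/11 ≈ -0.18182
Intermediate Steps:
h(f) = 1
j(y, t) = 2*(1 + y)/(-3 + t) (j(y, t) = 2*((y + 1)/(t - 3)) = 2*((1 + y)/(-3 + t)) = 2*(1 + y)/(-3 + t))
-j(u(h(1)), ((-3 + 3) - 9) - 10) = -2*(1 - 3*1)/(-3 + (((-3 + 3) - 9) - 10)) = -2*(1 - 3)/(-3 + ((0 - 9) - 10)) = -2*(-2)/(-3 + (-9 - 10)) = -2*(-2)/(-3 - 19) = -2*(-2)/(-22) = -2*(-1)*(-2)/22 = -1*2/11 = -2/11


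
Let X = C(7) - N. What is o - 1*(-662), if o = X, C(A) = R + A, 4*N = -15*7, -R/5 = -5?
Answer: 2881/4 ≈ 720.25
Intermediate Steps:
R = 25 (R = -5*(-5) = 25)
N = -105/4 (N = (-15*7)/4 = (1/4)*(-105) = -105/4 ≈ -26.250)
C(A) = 25 + A
X = 233/4 (X = (25 + 7) - 1*(-105/4) = 32 + 105/4 = 233/4 ≈ 58.250)
o = 233/4 ≈ 58.250
o - 1*(-662) = 233/4 - 1*(-662) = 233/4 + 662 = 2881/4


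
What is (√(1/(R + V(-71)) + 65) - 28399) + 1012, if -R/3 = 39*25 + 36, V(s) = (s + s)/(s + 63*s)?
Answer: -27387 + √612275640865/97055 ≈ -27379.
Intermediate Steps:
V(s) = 1/32 (V(s) = (2*s)/((64*s)) = (2*s)*(1/(64*s)) = 1/32)
R = -3033 (R = -3*(39*25 + 36) = -3*(975 + 36) = -3*1011 = -3033)
(√(1/(R + V(-71)) + 65) - 28399) + 1012 = (√(1/(-3033 + 1/32) + 65) - 28399) + 1012 = (√(1/(-97055/32) + 65) - 28399) + 1012 = (√(-32/97055 + 65) - 28399) + 1012 = (√(6308543/97055) - 28399) + 1012 = (√612275640865/97055 - 28399) + 1012 = (-28399 + √612275640865/97055) + 1012 = -27387 + √612275640865/97055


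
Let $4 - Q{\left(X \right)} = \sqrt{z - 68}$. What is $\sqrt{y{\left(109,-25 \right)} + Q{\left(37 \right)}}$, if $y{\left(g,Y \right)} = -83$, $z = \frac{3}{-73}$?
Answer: $\frac{\sqrt{-420991 - 73 i \sqrt{362591}}}{73} \approx 0.4634 - 8.9003 i$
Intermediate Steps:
$z = - \frac{3}{73}$ ($z = 3 \left(- \frac{1}{73}\right) = - \frac{3}{73} \approx -0.041096$)
$Q{\left(X \right)} = 4 - \frac{i \sqrt{362591}}{73}$ ($Q{\left(X \right)} = 4 - \sqrt{- \frac{3}{73} - 68} = 4 - \sqrt{- \frac{4967}{73}} = 4 - \frac{i \sqrt{362591}}{73}$)
$\sqrt{y{\left(109,-25 \right)} + Q{\left(37 \right)}} = \sqrt{-83 + \left(4 - \frac{i \sqrt{362591}}{73}\right)} = \sqrt{-79 - \frac{i \sqrt{362591}}{73}}$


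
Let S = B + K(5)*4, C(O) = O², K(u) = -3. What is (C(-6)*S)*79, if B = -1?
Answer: -36972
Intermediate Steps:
S = -13 (S = -1 - 3*4 = -1 - 12 = -13)
(C(-6)*S)*79 = ((-6)²*(-13))*79 = (36*(-13))*79 = -468*79 = -36972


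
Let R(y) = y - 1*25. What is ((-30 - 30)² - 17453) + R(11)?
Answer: -13867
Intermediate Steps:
R(y) = -25 + y (R(y) = y - 25 = -25 + y)
((-30 - 30)² - 17453) + R(11) = ((-30 - 30)² - 17453) + (-25 + 11) = ((-60)² - 17453) - 14 = (3600 - 17453) - 14 = -13853 - 14 = -13867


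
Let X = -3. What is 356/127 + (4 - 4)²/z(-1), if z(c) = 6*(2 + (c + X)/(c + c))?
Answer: 356/127 ≈ 2.8032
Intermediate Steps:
z(c) = 12 + 3*(-3 + c)/c (z(c) = 6*(2 + (c - 3)/(c + c)) = 6*(2 + (-3 + c)/((2*c))) = 6*(2 + (-3 + c)*(1/(2*c))) = 6*(2 + (-3 + c)/(2*c)) = 12 + 3*(-3 + c)/c)
356/127 + (4 - 4)²/z(-1) = 356/127 + (4 - 4)²/(15 - 9/(-1)) = 356*(1/127) + 0²/(15 - 9*(-1)) = 356/127 + 0/(15 + 9) = 356/127 + 0/24 = 356/127 + 0*(1/24) = 356/127 + 0 = 356/127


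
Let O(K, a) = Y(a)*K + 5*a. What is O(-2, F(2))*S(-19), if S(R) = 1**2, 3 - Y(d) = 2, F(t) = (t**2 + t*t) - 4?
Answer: 18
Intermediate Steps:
F(t) = -4 + 2*t**2 (F(t) = (t**2 + t**2) - 4 = 2*t**2 - 4 = -4 + 2*t**2)
Y(d) = 1 (Y(d) = 3 - 1*2 = 3 - 2 = 1)
S(R) = 1
O(K, a) = K + 5*a (O(K, a) = 1*K + 5*a = K + 5*a)
O(-2, F(2))*S(-19) = (-2 + 5*(-4 + 2*2**2))*1 = (-2 + 5*(-4 + 2*4))*1 = (-2 + 5*(-4 + 8))*1 = (-2 + 5*4)*1 = (-2 + 20)*1 = 18*1 = 18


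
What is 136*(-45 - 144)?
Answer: -25704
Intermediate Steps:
136*(-45 - 144) = 136*(-189) = -25704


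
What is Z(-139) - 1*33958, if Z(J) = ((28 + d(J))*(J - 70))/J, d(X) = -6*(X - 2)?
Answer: -4537496/139 ≈ -32644.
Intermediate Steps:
d(X) = 12 - 6*X (d(X) = -6*(-2 + X) = 12 - 6*X)
Z(J) = (-70 + J)*(40 - 6*J)/J (Z(J) = ((28 + (12 - 6*J))*(J - 70))/J = ((40 - 6*J)*(-70 + J))/J = ((-70 + J)*(40 - 6*J))/J = (-70 + J)*(40 - 6*J)/J)
Z(-139) - 1*33958 = (460 - 2800/(-139) - 6*(-139)) - 1*33958 = (460 - 2800*(-1/139) + 834) - 33958 = (460 + 2800/139 + 834) - 33958 = 182666/139 - 33958 = -4537496/139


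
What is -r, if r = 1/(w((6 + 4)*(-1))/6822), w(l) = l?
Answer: 3411/5 ≈ 682.20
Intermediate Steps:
r = -3411/5 (r = 1/(((6 + 4)*(-1))/6822) = 1/((10*(-1))*(1/6822)) = 1/(-10*1/6822) = 1/(-5/3411) = -3411/5 ≈ -682.20)
-r = -1*(-3411/5) = 3411/5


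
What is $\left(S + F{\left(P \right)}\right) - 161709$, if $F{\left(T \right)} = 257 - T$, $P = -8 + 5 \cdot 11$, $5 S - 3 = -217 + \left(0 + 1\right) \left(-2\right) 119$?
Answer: $- \frac{807947}{5} \approx -1.6159 \cdot 10^{5}$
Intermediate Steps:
$S = - \frac{452}{5}$ ($S = \frac{3}{5} + \frac{-217 + \left(0 + 1\right) \left(-2\right) 119}{5} = \frac{3}{5} + \frac{-217 + 1 \left(-2\right) 119}{5} = \frac{3}{5} + \frac{-217 - 238}{5} = \frac{3}{5} + \frac{1}{5} \left(-455\right) = \frac{3}{5} - 91 = - \frac{452}{5} \approx -90.4$)
$P = 47$ ($P = -8 + 55 = 47$)
$\left(S + F{\left(P \right)}\right) - 161709 = \left(- \frac{452}{5} + \left(257 - 47\right)\right) - 161709 = \left(- \frac{452}{5} + 210\right) - 161709 = \frac{598}{5} - 161709 = - \frac{807947}{5}$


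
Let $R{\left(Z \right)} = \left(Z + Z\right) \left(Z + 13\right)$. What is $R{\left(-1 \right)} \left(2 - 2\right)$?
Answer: $0$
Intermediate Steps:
$R{\left(Z \right)} = 2 Z \left(13 + Z\right)$
$R{\left(-1 \right)} \left(2 - 2\right) = 2 \left(-1\right) \left(13 - 1\right) \left(2 - 2\right) = 2 \left(-1\right) 12 \left(2 - 2\right) = \left(-24\right) 0 = 0$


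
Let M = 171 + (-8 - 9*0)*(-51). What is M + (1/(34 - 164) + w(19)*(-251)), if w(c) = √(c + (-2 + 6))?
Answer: 75269/130 - 251*√23 ≈ -624.76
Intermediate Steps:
w(c) = √(4 + c) (w(c) = √(c + 4) = √(4 + c))
M = 579 (M = 171 + (-8 + 0)*(-51) = 171 - 8*(-51) = 171 + 408 = 579)
M + (1/(34 - 164) + w(19)*(-251)) = 579 + (1/(34 - 164) + √(4 + 19)*(-251)) = 579 + (1/(-130) + √23*(-251)) = 579 + (-1/130 - 251*√23) = 75269/130 - 251*√23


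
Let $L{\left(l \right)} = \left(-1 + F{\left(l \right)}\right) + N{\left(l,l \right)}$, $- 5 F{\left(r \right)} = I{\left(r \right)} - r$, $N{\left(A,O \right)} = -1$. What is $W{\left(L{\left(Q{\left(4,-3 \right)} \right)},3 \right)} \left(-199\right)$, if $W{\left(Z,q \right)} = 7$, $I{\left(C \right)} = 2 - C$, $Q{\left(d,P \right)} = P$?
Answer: $-1393$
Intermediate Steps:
$F{\left(r \right)} = - \frac{2}{5} + \frac{2 r}{5}$ ($F{\left(r \right)} = - \frac{\left(2 - r\right) - r}{5} = - \frac{2 - 2 r}{5} = - \frac{2}{5} + \frac{2 r}{5}$)
$L{\left(l \right)} = - \frac{12}{5} + \frac{2 l}{5}$ ($L{\left(l \right)} = \left(-1 + \left(- \frac{2}{5} + \frac{2 l}{5}\right)\right) - 1 = \left(- \frac{7}{5} + \frac{2 l}{5}\right) - 1 = - \frac{12}{5} + \frac{2 l}{5}$)
$W{\left(L{\left(Q{\left(4,-3 \right)} \right)},3 \right)} \left(-199\right) = 7 \left(-199\right) = -1393$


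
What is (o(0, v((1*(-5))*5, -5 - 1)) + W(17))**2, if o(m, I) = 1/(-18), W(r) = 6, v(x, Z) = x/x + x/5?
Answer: 11449/324 ≈ 35.336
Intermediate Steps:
v(x, Z) = 1 + x/5 (v(x, Z) = 1 + x*(1/5) = 1 + x/5)
o(m, I) = -1/18
(o(0, v((1*(-5))*5, -5 - 1)) + W(17))**2 = (-1/18 + 6)**2 = (107/18)**2 = 11449/324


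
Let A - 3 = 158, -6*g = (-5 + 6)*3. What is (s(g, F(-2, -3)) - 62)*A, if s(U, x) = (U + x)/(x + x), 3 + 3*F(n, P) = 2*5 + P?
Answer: -158907/16 ≈ -9931.7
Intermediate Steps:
g = -1/2 (g = -(-5 + 6)*3/6 = -3/6 = -1/6*3 = -1/2 ≈ -0.50000)
F(n, P) = 7/3 + P/3 (F(n, P) = -1 + (2*5 + P)/3 = -1 + (10 + P)/3 = -1 + (10/3 + P/3) = 7/3 + P/3)
A = 161 (A = 3 + 158 = 161)
s(U, x) = (U + x)/(2*x) (s(U, x) = (U + x)/((2*x)) = (U + x)*(1/(2*x)) = (U + x)/(2*x))
(s(g, F(-2, -3)) - 62)*A = ((-1/2 + (7/3 + (1/3)*(-3)))/(2*(7/3 + (1/3)*(-3))) - 62)*161 = ((-1/2 + (7/3 - 1))/(2*(7/3 - 1)) - 62)*161 = ((-1/2 + 4/3)/(2*(4/3)) - 62)*161 = ((1/2)*(3/4)*(5/6) - 62)*161 = (5/16 - 62)*161 = -987/16*161 = -158907/16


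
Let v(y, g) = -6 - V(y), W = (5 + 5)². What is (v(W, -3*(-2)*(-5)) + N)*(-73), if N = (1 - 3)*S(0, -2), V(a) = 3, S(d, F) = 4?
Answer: 1241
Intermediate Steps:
W = 100 (W = 10² = 100)
v(y, g) = -9 (v(y, g) = -6 - 1*3 = -6 - 3 = -9)
N = -8 (N = (1 - 3)*4 = -2*4 = -8)
(v(W, -3*(-2)*(-5)) + N)*(-73) = (-9 - 8)*(-73) = -17*(-73) = 1241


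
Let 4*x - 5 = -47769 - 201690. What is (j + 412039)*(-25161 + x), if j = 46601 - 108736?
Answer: -30625172648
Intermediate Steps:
j = -62135
x = -124727/2 (x = 5/4 + (-47769 - 201690)/4 = 5/4 + (¼)*(-249459) = 5/4 - 249459/4 = -124727/2 ≈ -62364.)
(j + 412039)*(-25161 + x) = (-62135 + 412039)*(-25161 - 124727/2) = 349904*(-175049/2) = -30625172648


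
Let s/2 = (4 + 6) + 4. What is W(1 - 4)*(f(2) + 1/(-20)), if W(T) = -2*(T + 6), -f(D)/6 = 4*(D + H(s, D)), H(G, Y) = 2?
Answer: 5763/10 ≈ 576.30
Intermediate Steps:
s = 28 (s = 2*((4 + 6) + 4) = 2*(10 + 4) = 2*14 = 28)
f(D) = -48 - 24*D (f(D) = -24*(D + 2) = -24*(2 + D) = -6*(8 + 4*D) = -48 - 24*D)
W(T) = -12 - 2*T (W(T) = -2*(6 + T) = -12 - 2*T)
W(1 - 4)*(f(2) + 1/(-20)) = (-12 - 2*(1 - 4))*((-48 - 24*2) + 1/(-20)) = (-12 - 2*(-3))*((-48 - 48) - 1/20) = (-12 + 6)*(-96 - 1/20) = -6*(-1921/20) = 5763/10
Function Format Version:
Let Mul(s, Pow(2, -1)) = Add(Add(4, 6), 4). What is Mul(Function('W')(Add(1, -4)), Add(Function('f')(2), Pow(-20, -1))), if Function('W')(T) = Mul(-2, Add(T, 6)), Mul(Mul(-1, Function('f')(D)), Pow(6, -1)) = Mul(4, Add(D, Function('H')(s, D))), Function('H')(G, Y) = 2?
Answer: Rational(5763, 10) ≈ 576.30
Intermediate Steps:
s = 28 (s = Mul(2, Add(Add(4, 6), 4)) = Mul(2, Add(10, 4)) = Mul(2, 14) = 28)
Function('f')(D) = Add(-48, Mul(-24, D)) (Function('f')(D) = Mul(-6, Mul(4, Add(D, 2))) = Mul(-6, Mul(4, Add(2, D))) = Mul(-6, Add(8, Mul(4, D))) = Add(-48, Mul(-24, D)))
Function('W')(T) = Add(-12, Mul(-2, T)) (Function('W')(T) = Mul(-2, Add(6, T)) = Add(-12, Mul(-2, T)))
Mul(Function('W')(Add(1, -4)), Add(Function('f')(2), Pow(-20, -1))) = Mul(Add(-12, Mul(-2, Add(1, -4))), Add(Add(-48, Mul(-24, 2)), Pow(-20, -1))) = Mul(Add(-12, Mul(-2, -3)), Add(Add(-48, -48), Rational(-1, 20))) = Mul(Add(-12, 6), Add(-96, Rational(-1, 20))) = Mul(-6, Rational(-1921, 20)) = Rational(5763, 10)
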